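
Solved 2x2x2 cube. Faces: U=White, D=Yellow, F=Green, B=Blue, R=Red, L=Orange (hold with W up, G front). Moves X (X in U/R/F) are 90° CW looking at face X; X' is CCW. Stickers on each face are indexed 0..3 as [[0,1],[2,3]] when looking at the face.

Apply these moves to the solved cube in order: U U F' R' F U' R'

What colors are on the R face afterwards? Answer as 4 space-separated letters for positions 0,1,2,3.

After move 1 (U): U=WWWW F=RRGG R=BBRR B=OOBB L=GGOO
After move 2 (U): U=WWWW F=BBGG R=OORR B=GGBB L=RROO
After move 3 (F'): F=BGBG U=WWOR R=YOYR D=ROYY L=RWOW
After move 4 (R'): R=ORYY U=WBOG F=BWBR D=RGYG B=YGOB
After move 5 (F): F=BBRW U=WBWW R=ORGY D=YOYG L=RROG
After move 6 (U'): U=BWWW F=RRRW R=BBGY B=OROB L=YGOG
After move 7 (R'): R=BYBG U=BOWO F=RWRW D=YRYW B=GROB
Query: R face = BYBG

Answer: B Y B G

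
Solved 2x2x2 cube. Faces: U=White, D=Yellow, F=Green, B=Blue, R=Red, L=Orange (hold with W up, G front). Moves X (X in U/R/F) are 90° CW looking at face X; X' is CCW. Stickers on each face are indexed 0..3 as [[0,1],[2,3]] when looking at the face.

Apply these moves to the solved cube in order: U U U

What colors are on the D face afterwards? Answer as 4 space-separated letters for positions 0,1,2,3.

Answer: Y Y Y Y

Derivation:
After move 1 (U): U=WWWW F=RRGG R=BBRR B=OOBB L=GGOO
After move 2 (U): U=WWWW F=BBGG R=OORR B=GGBB L=RROO
After move 3 (U): U=WWWW F=OOGG R=GGRR B=RRBB L=BBOO
Query: D face = YYYY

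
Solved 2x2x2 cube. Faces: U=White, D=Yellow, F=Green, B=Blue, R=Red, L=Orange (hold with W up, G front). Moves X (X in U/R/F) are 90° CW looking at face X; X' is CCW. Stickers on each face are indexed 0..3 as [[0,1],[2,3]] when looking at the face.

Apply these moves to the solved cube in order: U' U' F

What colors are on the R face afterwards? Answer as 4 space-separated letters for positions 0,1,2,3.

After move 1 (U'): U=WWWW F=OOGG R=GGRR B=RRBB L=BBOO
After move 2 (U'): U=WWWW F=BBGG R=OORR B=GGBB L=RROO
After move 3 (F): F=GBGB U=WWOR R=WOWR D=ROYY L=RYOY
Query: R face = WOWR

Answer: W O W R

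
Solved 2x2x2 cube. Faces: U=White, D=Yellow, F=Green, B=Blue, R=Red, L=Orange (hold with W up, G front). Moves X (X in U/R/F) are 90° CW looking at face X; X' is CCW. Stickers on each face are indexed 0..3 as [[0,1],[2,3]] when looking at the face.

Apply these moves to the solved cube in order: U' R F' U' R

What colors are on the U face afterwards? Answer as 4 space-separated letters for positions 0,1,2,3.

Answer: O G W G

Derivation:
After move 1 (U'): U=WWWW F=OOGG R=GGRR B=RRBB L=BBOO
After move 2 (R): R=RGRG U=WOWG F=OYGY D=YBYR B=WRWB
After move 3 (F'): F=YYOG U=WORR R=BGYG D=BOYR L=BGOW
After move 4 (U'): U=ORWR F=BGOG R=YYYG B=BGWB L=WROW
After move 5 (R): R=YYGY U=OGWG F=BOOR D=BWYB B=RGRB
Query: U face = OGWG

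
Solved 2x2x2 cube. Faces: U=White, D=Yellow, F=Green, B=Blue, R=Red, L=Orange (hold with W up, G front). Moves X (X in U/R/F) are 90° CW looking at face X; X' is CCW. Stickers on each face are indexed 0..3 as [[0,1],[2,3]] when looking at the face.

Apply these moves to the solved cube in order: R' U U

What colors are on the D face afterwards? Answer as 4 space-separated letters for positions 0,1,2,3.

Answer: Y G Y G

Derivation:
After move 1 (R'): R=RRRR U=WBWB F=GWGW D=YGYG B=YBYB
After move 2 (U): U=WWBB F=RRGW R=YBRR B=OOYB L=GWOO
After move 3 (U): U=BWBW F=YBGW R=OORR B=GWYB L=RROO
Query: D face = YGYG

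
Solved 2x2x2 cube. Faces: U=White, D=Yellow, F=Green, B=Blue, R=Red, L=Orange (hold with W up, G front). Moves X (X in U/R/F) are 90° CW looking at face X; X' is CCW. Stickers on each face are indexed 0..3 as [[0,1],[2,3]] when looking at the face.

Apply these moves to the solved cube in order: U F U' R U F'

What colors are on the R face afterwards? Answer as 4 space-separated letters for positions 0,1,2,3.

After move 1 (U): U=WWWW F=RRGG R=BBRR B=OOBB L=GGOO
After move 2 (F): F=GRGR U=WWOG R=WBWR D=RBYY L=GYOY
After move 3 (U'): U=WGWO F=GYGR R=GRWR B=WBBB L=OOOY
After move 4 (R): R=WGRR U=WYWR F=GBGY D=RBYW B=OBGB
After move 5 (U): U=WWRY F=WGGY R=OBRR B=OOGB L=GBOY
After move 6 (F'): F=GYWG U=WWOR R=BBRR D=BYYW L=GYOR
Query: R face = BBRR

Answer: B B R R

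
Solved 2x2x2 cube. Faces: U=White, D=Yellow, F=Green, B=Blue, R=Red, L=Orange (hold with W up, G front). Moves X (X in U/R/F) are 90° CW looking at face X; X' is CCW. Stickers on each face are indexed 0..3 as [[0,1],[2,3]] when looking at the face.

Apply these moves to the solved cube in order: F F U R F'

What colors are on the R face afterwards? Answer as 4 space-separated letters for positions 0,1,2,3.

After move 1 (F): F=GGGG U=WWOO R=WRWR D=RRYY L=OYOY
After move 2 (F): F=GGGG U=WWYY R=OROR D=WWYY L=OROR
After move 3 (U): U=YWYW F=ORGG R=BBOR B=ORBB L=GGOR
After move 4 (R): R=OBRB U=YRYG F=OWGY D=WBYO B=WRWB
After move 5 (F'): F=WYOG U=YROR R=BBWB D=GRYO L=GGOY
Query: R face = BBWB

Answer: B B W B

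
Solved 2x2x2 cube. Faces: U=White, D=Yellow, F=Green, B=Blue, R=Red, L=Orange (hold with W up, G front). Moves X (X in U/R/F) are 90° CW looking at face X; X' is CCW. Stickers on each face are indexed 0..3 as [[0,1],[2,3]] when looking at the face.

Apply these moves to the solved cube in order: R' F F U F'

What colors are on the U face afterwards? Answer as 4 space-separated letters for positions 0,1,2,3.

Answer: G W Y O

Derivation:
After move 1 (R'): R=RRRR U=WBWB F=GWGW D=YGYG B=YBYB
After move 2 (F): F=GGWW U=WBOO R=WRBR D=RRYG L=OYOG
After move 3 (F): F=WGWG U=WBGY R=OROR D=BWYG L=OROR
After move 4 (U): U=GWYB F=ORWG R=YBOR B=ORYB L=WGOR
After move 5 (F'): F=RGOW U=GWYO R=WBBR D=GRYG L=WBOY
Query: U face = GWYO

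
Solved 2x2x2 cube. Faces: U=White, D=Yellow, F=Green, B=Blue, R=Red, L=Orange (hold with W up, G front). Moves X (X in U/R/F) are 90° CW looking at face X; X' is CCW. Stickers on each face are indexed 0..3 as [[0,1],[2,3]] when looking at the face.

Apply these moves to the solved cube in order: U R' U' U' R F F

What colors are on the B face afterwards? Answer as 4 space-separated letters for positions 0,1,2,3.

After move 1 (U): U=WWWW F=RRGG R=BBRR B=OOBB L=GGOO
After move 2 (R'): R=BRBR U=WBWO F=RWGW D=YRYG B=YOYB
After move 3 (U'): U=BOWW F=GGGW R=RWBR B=BRYB L=YOOO
After move 4 (U'): U=OWBW F=YOGW R=GGBR B=RWYB L=BROO
After move 5 (R): R=BGRG U=OOBW F=YRGG D=YYYR B=WWWB
After move 6 (F): F=GYGR U=OOOR R=BGWG D=RBYR L=BYOY
After move 7 (F): F=GGRY U=OOYY R=OGRG D=WBYR L=BROB
Query: B face = WWWB

Answer: W W W B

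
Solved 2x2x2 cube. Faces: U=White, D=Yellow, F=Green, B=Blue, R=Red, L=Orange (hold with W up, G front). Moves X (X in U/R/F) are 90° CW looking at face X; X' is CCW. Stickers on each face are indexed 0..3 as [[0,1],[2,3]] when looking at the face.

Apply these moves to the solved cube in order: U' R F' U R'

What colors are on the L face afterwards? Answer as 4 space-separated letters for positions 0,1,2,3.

After move 1 (U'): U=WWWW F=OOGG R=GGRR B=RRBB L=BBOO
After move 2 (R): R=RGRG U=WOWG F=OYGY D=YBYR B=WRWB
After move 3 (F'): F=YYOG U=WORR R=BGYG D=BOYR L=BGOW
After move 4 (U): U=RWRO F=BGOG R=WRYG B=BGWB L=YYOW
After move 5 (R'): R=RGWY U=RWRB F=BWOO D=BGYG B=RGOB
Query: L face = YYOW

Answer: Y Y O W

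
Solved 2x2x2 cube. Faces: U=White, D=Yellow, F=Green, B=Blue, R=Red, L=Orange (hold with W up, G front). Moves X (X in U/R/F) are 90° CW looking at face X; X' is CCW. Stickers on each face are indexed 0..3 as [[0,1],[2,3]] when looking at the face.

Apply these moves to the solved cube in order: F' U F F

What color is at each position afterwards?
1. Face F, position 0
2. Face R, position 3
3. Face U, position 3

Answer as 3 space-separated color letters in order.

After move 1 (F'): F=GGGG U=WWRR R=YRYR D=OOYY L=OWOW
After move 2 (U): U=RWRW F=YRGG R=BBYR B=OWBB L=GGOW
After move 3 (F): F=GYGR U=RWWG R=RBWR D=YBYY L=GOOO
After move 4 (F): F=GGRY U=RWOO R=WBGR D=WRYY L=GYOB
Query 1: F[0] = G
Query 2: R[3] = R
Query 3: U[3] = O

Answer: G R O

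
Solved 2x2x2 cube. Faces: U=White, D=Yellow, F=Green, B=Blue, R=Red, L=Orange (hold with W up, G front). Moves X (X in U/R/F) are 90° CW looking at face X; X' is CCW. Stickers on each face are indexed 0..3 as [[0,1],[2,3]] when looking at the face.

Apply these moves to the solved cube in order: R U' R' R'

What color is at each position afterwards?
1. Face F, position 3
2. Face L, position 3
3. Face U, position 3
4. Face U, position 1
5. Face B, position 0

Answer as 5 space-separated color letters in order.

After move 1 (R): R=RRRR U=WGWG F=GYGY D=YBYB B=WBWB
After move 2 (U'): U=GGWW F=OOGY R=GYRR B=RRWB L=WBOO
After move 3 (R'): R=YRGR U=GWWR F=OGGW D=YOYY B=BRBB
After move 4 (R'): R=RRYG U=GBWB F=OWGR D=YGYW B=YROB
Query 1: F[3] = R
Query 2: L[3] = O
Query 3: U[3] = B
Query 4: U[1] = B
Query 5: B[0] = Y

Answer: R O B B Y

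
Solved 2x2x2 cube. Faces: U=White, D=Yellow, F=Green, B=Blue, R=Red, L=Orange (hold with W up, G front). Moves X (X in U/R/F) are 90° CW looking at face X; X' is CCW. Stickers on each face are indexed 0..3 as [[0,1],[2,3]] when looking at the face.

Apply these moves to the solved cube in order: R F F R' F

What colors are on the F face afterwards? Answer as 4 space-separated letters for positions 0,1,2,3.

After move 1 (R): R=RRRR U=WGWG F=GYGY D=YBYB B=WBWB
After move 2 (F): F=GGYY U=WGOO R=WRGR D=RRYB L=OYOB
After move 3 (F): F=YGYG U=WGBY R=OROR D=GWYB L=OROR
After move 4 (R'): R=RROO U=WWBW F=YGYY D=GGYG B=BBWB
After move 5 (F): F=YYYG U=WWRR R=BRWO D=ORYG L=OGOG
Query: F face = YYYG

Answer: Y Y Y G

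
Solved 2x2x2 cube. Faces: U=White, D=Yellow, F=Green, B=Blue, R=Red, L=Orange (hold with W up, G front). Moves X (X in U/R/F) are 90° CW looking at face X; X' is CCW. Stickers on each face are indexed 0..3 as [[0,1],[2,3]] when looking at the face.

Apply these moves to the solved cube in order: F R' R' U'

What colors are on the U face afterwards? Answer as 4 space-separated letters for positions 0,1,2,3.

After move 1 (F): F=GGGG U=WWOO R=WRWR D=RRYY L=OYOY
After move 2 (R'): R=RRWW U=WBOB F=GWGO D=RGYG B=YBRB
After move 3 (R'): R=RWRW U=WROY F=GBGB D=RWYO B=GBGB
After move 4 (U'): U=RYWO F=OYGB R=GBRW B=RWGB L=GBOY
Query: U face = RYWO

Answer: R Y W O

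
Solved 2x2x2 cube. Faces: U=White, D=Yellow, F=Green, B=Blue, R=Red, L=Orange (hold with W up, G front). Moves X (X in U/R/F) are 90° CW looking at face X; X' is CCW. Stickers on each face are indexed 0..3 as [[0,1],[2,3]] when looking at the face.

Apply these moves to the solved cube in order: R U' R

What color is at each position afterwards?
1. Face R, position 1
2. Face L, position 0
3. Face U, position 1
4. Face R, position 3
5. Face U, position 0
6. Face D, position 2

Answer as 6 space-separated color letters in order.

Answer: G W O Y G Y

Derivation:
After move 1 (R): R=RRRR U=WGWG F=GYGY D=YBYB B=WBWB
After move 2 (U'): U=GGWW F=OOGY R=GYRR B=RRWB L=WBOO
After move 3 (R): R=RGRY U=GOWY F=OBGB D=YWYR B=WRGB
Query 1: R[1] = G
Query 2: L[0] = W
Query 3: U[1] = O
Query 4: R[3] = Y
Query 5: U[0] = G
Query 6: D[2] = Y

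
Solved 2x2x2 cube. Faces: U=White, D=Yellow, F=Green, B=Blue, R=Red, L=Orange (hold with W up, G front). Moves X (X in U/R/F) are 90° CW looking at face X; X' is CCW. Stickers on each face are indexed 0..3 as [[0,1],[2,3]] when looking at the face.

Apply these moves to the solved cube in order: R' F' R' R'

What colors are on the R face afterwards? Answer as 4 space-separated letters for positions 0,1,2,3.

Answer: R Y R G

Derivation:
After move 1 (R'): R=RRRR U=WBWB F=GWGW D=YGYG B=YBYB
After move 2 (F'): F=WWGG U=WBRR R=GRYR D=OOYG L=OBOW
After move 3 (R'): R=RRGY U=WYRY F=WBGR D=OWYG B=GBOB
After move 4 (R'): R=RYRG U=WORG F=WYGY D=OBYR B=GBWB
Query: R face = RYRG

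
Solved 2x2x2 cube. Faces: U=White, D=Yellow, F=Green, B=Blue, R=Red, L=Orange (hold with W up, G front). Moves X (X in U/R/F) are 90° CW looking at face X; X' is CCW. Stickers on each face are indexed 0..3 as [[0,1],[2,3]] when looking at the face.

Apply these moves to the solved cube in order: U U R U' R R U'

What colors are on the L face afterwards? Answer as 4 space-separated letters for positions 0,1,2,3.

After move 1 (U): U=WWWW F=RRGG R=BBRR B=OOBB L=GGOO
After move 2 (U): U=WWWW F=BBGG R=OORR B=GGBB L=RROO
After move 3 (R): R=RORO U=WBWG F=BYGY D=YBYG B=WGWB
After move 4 (U'): U=BGWW F=RRGY R=BYRO B=ROWB L=WGOO
After move 5 (R): R=RBOY U=BRWY F=RBGG D=YWYR B=WOGB
After move 6 (R): R=ORYB U=BBWG F=RWGR D=YGYW B=YORB
After move 7 (U'): U=BGBW F=WGGR R=RWYB B=ORRB L=YOOO
Query: L face = YOOO

Answer: Y O O O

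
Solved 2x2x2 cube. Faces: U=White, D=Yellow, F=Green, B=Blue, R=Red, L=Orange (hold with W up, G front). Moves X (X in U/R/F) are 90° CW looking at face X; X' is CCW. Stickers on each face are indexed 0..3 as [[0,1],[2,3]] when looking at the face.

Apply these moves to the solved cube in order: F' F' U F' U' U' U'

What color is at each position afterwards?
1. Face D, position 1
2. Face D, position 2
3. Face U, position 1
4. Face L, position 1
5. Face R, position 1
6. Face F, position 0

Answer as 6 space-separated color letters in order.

After move 1 (F'): F=GGGG U=WWRR R=YRYR D=OOYY L=OWOW
After move 2 (F'): F=GGGG U=WWYY R=OROR D=WWYY L=OROR
After move 3 (U): U=YWYW F=ORGG R=BBOR B=ORBB L=GGOR
After move 4 (F'): F=RGOG U=YWBO R=WBWR D=GRYY L=GWOY
After move 5 (U'): U=WOYB F=GWOG R=RGWR B=WBBB L=OROY
After move 6 (U'): U=OBWY F=OROG R=GWWR B=RGBB L=WBOY
After move 7 (U'): U=BYOW F=WBOG R=ORWR B=GWBB L=RGOY
Query 1: D[1] = R
Query 2: D[2] = Y
Query 3: U[1] = Y
Query 4: L[1] = G
Query 5: R[1] = R
Query 6: F[0] = W

Answer: R Y Y G R W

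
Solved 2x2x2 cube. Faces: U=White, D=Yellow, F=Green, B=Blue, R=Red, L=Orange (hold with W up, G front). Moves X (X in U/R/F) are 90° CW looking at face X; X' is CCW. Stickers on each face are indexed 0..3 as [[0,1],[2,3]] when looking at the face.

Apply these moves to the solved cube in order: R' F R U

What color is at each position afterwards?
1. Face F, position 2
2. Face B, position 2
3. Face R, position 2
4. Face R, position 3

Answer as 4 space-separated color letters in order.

After move 1 (R'): R=RRRR U=WBWB F=GWGW D=YGYG B=YBYB
After move 2 (F): F=GGWW U=WBOO R=WRBR D=RRYG L=OYOG
After move 3 (R): R=BWRR U=WGOW F=GRWG D=RYYY B=OBBB
After move 4 (U): U=OWWG F=BWWG R=OBRR B=OYBB L=GROG
Query 1: F[2] = W
Query 2: B[2] = B
Query 3: R[2] = R
Query 4: R[3] = R

Answer: W B R R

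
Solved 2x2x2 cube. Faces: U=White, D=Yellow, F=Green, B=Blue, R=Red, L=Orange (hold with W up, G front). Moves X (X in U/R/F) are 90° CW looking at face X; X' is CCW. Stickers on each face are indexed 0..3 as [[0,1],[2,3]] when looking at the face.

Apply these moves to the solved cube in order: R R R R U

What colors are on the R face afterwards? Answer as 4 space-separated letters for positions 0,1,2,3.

Answer: B B R R

Derivation:
After move 1 (R): R=RRRR U=WGWG F=GYGY D=YBYB B=WBWB
After move 2 (R): R=RRRR U=WYWY F=GBGB D=YWYW B=GBGB
After move 3 (R): R=RRRR U=WBWB F=GWGW D=YGYG B=YBYB
After move 4 (R): R=RRRR U=WWWW F=GGGG D=YYYY B=BBBB
After move 5 (U): U=WWWW F=RRGG R=BBRR B=OOBB L=GGOO
Query: R face = BBRR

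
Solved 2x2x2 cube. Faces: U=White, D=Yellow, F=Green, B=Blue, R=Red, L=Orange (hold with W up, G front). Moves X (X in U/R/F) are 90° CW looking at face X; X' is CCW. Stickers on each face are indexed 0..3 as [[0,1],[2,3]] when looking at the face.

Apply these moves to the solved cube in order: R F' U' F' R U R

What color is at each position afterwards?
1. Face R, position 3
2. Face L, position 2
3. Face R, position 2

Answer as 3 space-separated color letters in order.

After move 1 (R): R=RRRR U=WGWG F=GYGY D=YBYB B=WBWB
After move 2 (F'): F=YYGG U=WGRR R=BRYR D=OOYB L=OGOW
After move 3 (U'): U=GRWR F=OGGG R=YYYR B=BRWB L=WBOW
After move 4 (F'): F=GGOG U=GRYY R=OYOR D=BWYB L=WROW
After move 5 (R): R=OORY U=GGYG F=GWOB D=BWYB B=YRRB
After move 6 (U): U=YGGG F=OOOB R=YRRY B=WRRB L=GWOW
After move 7 (R): R=RYYR U=YOGB F=OWOB D=BRYW B=GRGB
Query 1: R[3] = R
Query 2: L[2] = O
Query 3: R[2] = Y

Answer: R O Y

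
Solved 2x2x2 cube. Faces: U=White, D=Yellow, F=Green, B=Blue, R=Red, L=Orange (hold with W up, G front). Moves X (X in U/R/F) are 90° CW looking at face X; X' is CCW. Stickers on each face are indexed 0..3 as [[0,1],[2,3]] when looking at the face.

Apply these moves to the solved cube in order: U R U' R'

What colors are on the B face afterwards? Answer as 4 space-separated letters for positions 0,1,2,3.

After move 1 (U): U=WWWW F=RRGG R=BBRR B=OOBB L=GGOO
After move 2 (R): R=RBRB U=WRWG F=RYGY D=YBYO B=WOWB
After move 3 (U'): U=RGWW F=GGGY R=RYRB B=RBWB L=WOOO
After move 4 (R'): R=YBRR U=RWWR F=GGGW D=YGYY B=OBBB
Query: B face = OBBB

Answer: O B B B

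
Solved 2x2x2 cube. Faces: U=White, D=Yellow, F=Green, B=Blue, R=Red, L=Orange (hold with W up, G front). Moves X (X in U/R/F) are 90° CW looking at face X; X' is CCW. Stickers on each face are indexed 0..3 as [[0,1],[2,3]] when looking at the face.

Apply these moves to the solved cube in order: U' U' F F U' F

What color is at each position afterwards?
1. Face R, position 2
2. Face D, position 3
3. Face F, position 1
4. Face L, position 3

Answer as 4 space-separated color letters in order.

Answer: Y Y R W

Derivation:
After move 1 (U'): U=WWWW F=OOGG R=GGRR B=RRBB L=BBOO
After move 2 (U'): U=WWWW F=BBGG R=OORR B=GGBB L=RROO
After move 3 (F): F=GBGB U=WWOR R=WOWR D=ROYY L=RYOY
After move 4 (F): F=GGBB U=WWYY R=OORR D=WWYY L=RROO
After move 5 (U'): U=WYWY F=RRBB R=GGRR B=OOBB L=GGOO
After move 6 (F): F=BRBR U=WYOG R=WGYR D=RGYY L=GWOW
Query 1: R[2] = Y
Query 2: D[3] = Y
Query 3: F[1] = R
Query 4: L[3] = W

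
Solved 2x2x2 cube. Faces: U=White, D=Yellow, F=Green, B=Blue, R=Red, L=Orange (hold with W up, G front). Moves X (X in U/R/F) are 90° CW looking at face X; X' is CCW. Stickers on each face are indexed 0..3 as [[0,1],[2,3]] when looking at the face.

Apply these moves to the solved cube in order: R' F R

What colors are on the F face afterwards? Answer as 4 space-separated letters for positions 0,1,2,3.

Answer: G R W G

Derivation:
After move 1 (R'): R=RRRR U=WBWB F=GWGW D=YGYG B=YBYB
After move 2 (F): F=GGWW U=WBOO R=WRBR D=RRYG L=OYOG
After move 3 (R): R=BWRR U=WGOW F=GRWG D=RYYY B=OBBB
Query: F face = GRWG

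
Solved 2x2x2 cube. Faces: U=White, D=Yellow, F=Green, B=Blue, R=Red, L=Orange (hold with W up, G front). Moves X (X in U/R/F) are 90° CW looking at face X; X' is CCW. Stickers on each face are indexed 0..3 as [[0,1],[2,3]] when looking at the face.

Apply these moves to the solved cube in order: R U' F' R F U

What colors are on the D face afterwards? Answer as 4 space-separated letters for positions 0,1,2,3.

After move 1 (R): R=RRRR U=WGWG F=GYGY D=YBYB B=WBWB
After move 2 (U'): U=GGWW F=OOGY R=GYRR B=RRWB L=WBOO
After move 3 (F'): F=OYOG U=GGGR R=BYYR D=BOYB L=WWOW
After move 4 (R): R=YBRY U=GYGG F=OOOB D=BWYR B=RRGB
After move 5 (F): F=OOBO U=GYWW R=GBGY D=RYYR L=WBOW
After move 6 (U): U=WGWY F=GBBO R=RRGY B=WBGB L=OOOW
Query: D face = RYYR

Answer: R Y Y R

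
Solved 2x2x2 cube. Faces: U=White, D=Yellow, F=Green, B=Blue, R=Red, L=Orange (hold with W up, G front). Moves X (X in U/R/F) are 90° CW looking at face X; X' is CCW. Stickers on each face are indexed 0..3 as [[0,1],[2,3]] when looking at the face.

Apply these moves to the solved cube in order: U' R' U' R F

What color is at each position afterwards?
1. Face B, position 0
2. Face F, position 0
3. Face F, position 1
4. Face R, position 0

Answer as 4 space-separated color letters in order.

After move 1 (U'): U=WWWW F=OOGG R=GGRR B=RRBB L=BBOO
After move 2 (R'): R=GRGR U=WBWR F=OWGW D=YOYG B=YRYB
After move 3 (U'): U=BRWW F=BBGW R=OWGR B=GRYB L=YROO
After move 4 (R): R=GORW U=BBWW F=BOGG D=YYYG B=WRRB
After move 5 (F): F=GBGO U=BBOR R=WOWW D=RGYG L=YYOY
Query 1: B[0] = W
Query 2: F[0] = G
Query 3: F[1] = B
Query 4: R[0] = W

Answer: W G B W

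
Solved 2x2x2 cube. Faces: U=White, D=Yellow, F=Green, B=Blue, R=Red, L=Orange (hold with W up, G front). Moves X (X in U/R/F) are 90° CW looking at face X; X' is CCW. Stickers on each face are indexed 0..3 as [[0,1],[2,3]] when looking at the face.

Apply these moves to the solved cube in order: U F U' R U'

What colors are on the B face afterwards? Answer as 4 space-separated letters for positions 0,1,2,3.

After move 1 (U): U=WWWW F=RRGG R=BBRR B=OOBB L=GGOO
After move 2 (F): F=GRGR U=WWOG R=WBWR D=RBYY L=GYOY
After move 3 (U'): U=WGWO F=GYGR R=GRWR B=WBBB L=OOOY
After move 4 (R): R=WGRR U=WYWR F=GBGY D=RBYW B=OBGB
After move 5 (U'): U=YRWW F=OOGY R=GBRR B=WGGB L=OBOY
Query: B face = WGGB

Answer: W G G B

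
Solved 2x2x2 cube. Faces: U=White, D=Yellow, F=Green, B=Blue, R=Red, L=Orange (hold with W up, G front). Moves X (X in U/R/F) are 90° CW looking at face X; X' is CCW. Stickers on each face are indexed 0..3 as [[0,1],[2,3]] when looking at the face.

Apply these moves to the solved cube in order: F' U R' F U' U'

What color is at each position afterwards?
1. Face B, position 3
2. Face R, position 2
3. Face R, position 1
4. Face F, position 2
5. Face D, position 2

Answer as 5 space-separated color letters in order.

Answer: B O O W Y

Derivation:
After move 1 (F'): F=GGGG U=WWRR R=YRYR D=OOYY L=OWOW
After move 2 (U): U=RWRW F=YRGG R=BBYR B=OWBB L=GGOW
After move 3 (R'): R=BRBY U=RBRO F=YWGW D=ORYG B=YWOB
After move 4 (F): F=GYWW U=RBWG R=RROY D=BBYG L=GOOR
After move 5 (U'): U=BGRW F=GOWW R=GYOY B=RROB L=YWOR
After move 6 (U'): U=GWBR F=YWWW R=GOOY B=GYOB L=RROR
Query 1: B[3] = B
Query 2: R[2] = O
Query 3: R[1] = O
Query 4: F[2] = W
Query 5: D[2] = Y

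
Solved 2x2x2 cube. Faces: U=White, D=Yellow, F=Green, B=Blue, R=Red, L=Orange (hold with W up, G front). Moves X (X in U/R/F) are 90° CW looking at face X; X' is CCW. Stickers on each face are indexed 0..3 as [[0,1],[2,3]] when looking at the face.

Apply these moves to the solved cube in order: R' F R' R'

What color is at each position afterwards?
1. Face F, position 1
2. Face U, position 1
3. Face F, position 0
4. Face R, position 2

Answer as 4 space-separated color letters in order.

After move 1 (R'): R=RRRR U=WBWB F=GWGW D=YGYG B=YBYB
After move 2 (F): F=GGWW U=WBOO R=WRBR D=RRYG L=OYOG
After move 3 (R'): R=RRWB U=WYOY F=GBWO D=RGYW B=GBRB
After move 4 (R'): R=RBRW U=WROG F=GYWY D=RBYO B=WBGB
Query 1: F[1] = Y
Query 2: U[1] = R
Query 3: F[0] = G
Query 4: R[2] = R

Answer: Y R G R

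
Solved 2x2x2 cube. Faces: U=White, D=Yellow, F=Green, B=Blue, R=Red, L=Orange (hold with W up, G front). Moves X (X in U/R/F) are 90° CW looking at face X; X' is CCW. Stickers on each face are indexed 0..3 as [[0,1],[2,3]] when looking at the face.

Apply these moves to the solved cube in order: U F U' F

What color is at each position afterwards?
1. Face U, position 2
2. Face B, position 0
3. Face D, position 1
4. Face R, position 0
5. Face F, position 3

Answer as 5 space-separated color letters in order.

Answer: Y W G W Y

Derivation:
After move 1 (U): U=WWWW F=RRGG R=BBRR B=OOBB L=GGOO
After move 2 (F): F=GRGR U=WWOG R=WBWR D=RBYY L=GYOY
After move 3 (U'): U=WGWO F=GYGR R=GRWR B=WBBB L=OOOY
After move 4 (F): F=GGRY U=WGYO R=WROR D=WGYY L=OROB
Query 1: U[2] = Y
Query 2: B[0] = W
Query 3: D[1] = G
Query 4: R[0] = W
Query 5: F[3] = Y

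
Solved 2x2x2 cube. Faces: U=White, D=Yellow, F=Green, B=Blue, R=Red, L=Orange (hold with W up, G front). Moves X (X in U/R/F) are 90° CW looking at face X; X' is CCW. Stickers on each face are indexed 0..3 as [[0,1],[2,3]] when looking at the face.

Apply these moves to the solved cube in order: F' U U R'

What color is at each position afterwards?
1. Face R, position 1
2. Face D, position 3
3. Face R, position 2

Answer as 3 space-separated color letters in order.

Answer: R G O

Derivation:
After move 1 (F'): F=GGGG U=WWRR R=YRYR D=OOYY L=OWOW
After move 2 (U): U=RWRW F=YRGG R=BBYR B=OWBB L=GGOW
After move 3 (U): U=RRWW F=BBGG R=OWYR B=GGBB L=YROW
After move 4 (R'): R=WROY U=RBWG F=BRGW D=OBYG B=YGOB
Query 1: R[1] = R
Query 2: D[3] = G
Query 3: R[2] = O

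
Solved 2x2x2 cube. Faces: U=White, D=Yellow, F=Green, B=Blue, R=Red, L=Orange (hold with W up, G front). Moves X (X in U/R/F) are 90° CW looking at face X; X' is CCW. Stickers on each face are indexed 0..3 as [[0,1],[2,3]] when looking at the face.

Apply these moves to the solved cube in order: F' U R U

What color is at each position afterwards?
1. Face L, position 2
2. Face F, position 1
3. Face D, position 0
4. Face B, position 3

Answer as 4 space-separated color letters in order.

Answer: O B O B

Derivation:
After move 1 (F'): F=GGGG U=WWRR R=YRYR D=OOYY L=OWOW
After move 2 (U): U=RWRW F=YRGG R=BBYR B=OWBB L=GGOW
After move 3 (R): R=YBRB U=RRRG F=YOGY D=OBYO B=WWWB
After move 4 (U): U=RRGR F=YBGY R=WWRB B=GGWB L=YOOW
Query 1: L[2] = O
Query 2: F[1] = B
Query 3: D[0] = O
Query 4: B[3] = B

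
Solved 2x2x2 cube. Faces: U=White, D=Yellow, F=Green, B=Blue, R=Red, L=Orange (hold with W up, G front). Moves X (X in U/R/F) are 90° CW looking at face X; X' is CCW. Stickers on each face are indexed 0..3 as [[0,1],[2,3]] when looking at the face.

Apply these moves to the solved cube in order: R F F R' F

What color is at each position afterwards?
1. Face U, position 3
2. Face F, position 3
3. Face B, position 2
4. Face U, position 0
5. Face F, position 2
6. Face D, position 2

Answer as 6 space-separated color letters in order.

After move 1 (R): R=RRRR U=WGWG F=GYGY D=YBYB B=WBWB
After move 2 (F): F=GGYY U=WGOO R=WRGR D=RRYB L=OYOB
After move 3 (F): F=YGYG U=WGBY R=OROR D=GWYB L=OROR
After move 4 (R'): R=RROO U=WWBW F=YGYY D=GGYG B=BBWB
After move 5 (F): F=YYYG U=WWRR R=BRWO D=ORYG L=OGOG
Query 1: U[3] = R
Query 2: F[3] = G
Query 3: B[2] = W
Query 4: U[0] = W
Query 5: F[2] = Y
Query 6: D[2] = Y

Answer: R G W W Y Y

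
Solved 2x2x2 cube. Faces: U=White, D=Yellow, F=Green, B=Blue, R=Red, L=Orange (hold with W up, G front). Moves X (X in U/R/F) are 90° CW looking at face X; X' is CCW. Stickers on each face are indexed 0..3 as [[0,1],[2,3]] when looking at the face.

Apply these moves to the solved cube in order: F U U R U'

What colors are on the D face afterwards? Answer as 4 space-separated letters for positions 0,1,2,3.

After move 1 (F): F=GGGG U=WWOO R=WRWR D=RRYY L=OYOY
After move 2 (U): U=OWOW F=WRGG R=BBWR B=OYBB L=GGOY
After move 3 (U): U=OOWW F=BBGG R=OYWR B=GGBB L=WROY
After move 4 (R): R=WORY U=OBWG F=BRGY D=RBYG B=WGOB
After move 5 (U'): U=BGOW F=WRGY R=BRRY B=WOOB L=WGOY
Query: D face = RBYG

Answer: R B Y G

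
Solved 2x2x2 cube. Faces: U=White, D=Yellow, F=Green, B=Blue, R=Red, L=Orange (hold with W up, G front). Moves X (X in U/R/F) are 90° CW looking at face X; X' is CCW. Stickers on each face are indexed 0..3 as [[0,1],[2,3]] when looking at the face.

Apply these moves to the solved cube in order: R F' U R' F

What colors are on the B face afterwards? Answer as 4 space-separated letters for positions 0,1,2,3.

Answer: B G O B

Derivation:
After move 1 (R): R=RRRR U=WGWG F=GYGY D=YBYB B=WBWB
After move 2 (F'): F=YYGG U=WGRR R=BRYR D=OOYB L=OGOW
After move 3 (U): U=RWRG F=BRGG R=WBYR B=OGWB L=YYOW
After move 4 (R'): R=BRWY U=RWRO F=BWGG D=ORYG B=BGOB
After move 5 (F): F=GBGW U=RWWY R=RROY D=WBYG L=YOOR
Query: B face = BGOB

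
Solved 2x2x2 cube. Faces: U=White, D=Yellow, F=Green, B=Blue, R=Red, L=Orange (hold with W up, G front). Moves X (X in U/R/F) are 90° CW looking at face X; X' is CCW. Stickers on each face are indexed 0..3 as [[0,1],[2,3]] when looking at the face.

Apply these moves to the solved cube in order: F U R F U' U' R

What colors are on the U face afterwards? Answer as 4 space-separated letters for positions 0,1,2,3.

Answer: G Y R R

Derivation:
After move 1 (F): F=GGGG U=WWOO R=WRWR D=RRYY L=OYOY
After move 2 (U): U=OWOW F=WRGG R=BBWR B=OYBB L=GGOY
After move 3 (R): R=WBRB U=OROG F=WRGY D=RBYO B=WYWB
After move 4 (F): F=GWYR U=ORYG R=OBGB D=RWYO L=GROB
After move 5 (U'): U=RGOY F=GRYR R=GWGB B=OBWB L=WYOB
After move 6 (U'): U=GYRO F=WYYR R=GRGB B=GWWB L=OBOB
After move 7 (R): R=GGBR U=GYRR F=WWYO D=RWYG B=OWYB
Query: U face = GYRR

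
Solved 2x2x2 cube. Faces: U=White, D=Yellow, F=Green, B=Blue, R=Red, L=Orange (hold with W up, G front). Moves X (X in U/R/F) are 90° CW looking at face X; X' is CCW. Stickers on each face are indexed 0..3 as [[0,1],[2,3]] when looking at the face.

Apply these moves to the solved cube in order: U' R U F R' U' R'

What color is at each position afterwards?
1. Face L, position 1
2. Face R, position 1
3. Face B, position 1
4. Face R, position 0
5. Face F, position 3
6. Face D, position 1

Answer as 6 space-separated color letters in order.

After move 1 (U'): U=WWWW F=OOGG R=GGRR B=RRBB L=BBOO
After move 2 (R): R=RGRG U=WOWG F=OYGY D=YBYR B=WRWB
After move 3 (U): U=WWGO F=RGGY R=WRRG B=BBWB L=OYOO
After move 4 (F): F=GRYG U=WWOY R=GROG D=RWYR L=OYOB
After move 5 (R'): R=RGGO U=WWOB F=GWYY D=RRYG B=RBWB
After move 6 (U'): U=WBWO F=OYYY R=GWGO B=RGWB L=RBOB
After move 7 (R'): R=WOGG U=WWWR F=OBYO D=RYYY B=GGRB
Query 1: L[1] = B
Query 2: R[1] = O
Query 3: B[1] = G
Query 4: R[0] = W
Query 5: F[3] = O
Query 6: D[1] = Y

Answer: B O G W O Y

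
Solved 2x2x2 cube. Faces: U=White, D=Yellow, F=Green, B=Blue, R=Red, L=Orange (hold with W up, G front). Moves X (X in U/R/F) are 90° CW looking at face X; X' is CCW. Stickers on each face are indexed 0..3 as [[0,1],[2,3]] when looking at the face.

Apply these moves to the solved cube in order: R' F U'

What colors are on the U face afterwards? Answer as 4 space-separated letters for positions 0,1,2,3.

After move 1 (R'): R=RRRR U=WBWB F=GWGW D=YGYG B=YBYB
After move 2 (F): F=GGWW U=WBOO R=WRBR D=RRYG L=OYOG
After move 3 (U'): U=BOWO F=OYWW R=GGBR B=WRYB L=YBOG
Query: U face = BOWO

Answer: B O W O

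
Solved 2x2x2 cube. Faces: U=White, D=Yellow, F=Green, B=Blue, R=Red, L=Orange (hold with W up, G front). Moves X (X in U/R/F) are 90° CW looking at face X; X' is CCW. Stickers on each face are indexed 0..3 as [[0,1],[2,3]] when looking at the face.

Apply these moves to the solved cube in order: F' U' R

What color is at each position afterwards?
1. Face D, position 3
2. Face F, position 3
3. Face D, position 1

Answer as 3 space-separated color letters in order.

Answer: Y Y B

Derivation:
After move 1 (F'): F=GGGG U=WWRR R=YRYR D=OOYY L=OWOW
After move 2 (U'): U=WRWR F=OWGG R=GGYR B=YRBB L=BBOW
After move 3 (R): R=YGRG U=WWWG F=OOGY D=OBYY B=RRRB
Query 1: D[3] = Y
Query 2: F[3] = Y
Query 3: D[1] = B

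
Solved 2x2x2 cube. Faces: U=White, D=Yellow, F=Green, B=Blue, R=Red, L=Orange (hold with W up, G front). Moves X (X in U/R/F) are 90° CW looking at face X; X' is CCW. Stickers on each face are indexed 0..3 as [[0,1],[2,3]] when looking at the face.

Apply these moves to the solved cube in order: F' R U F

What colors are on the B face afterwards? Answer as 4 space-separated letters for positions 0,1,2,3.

After move 1 (F'): F=GGGG U=WWRR R=YRYR D=OOYY L=OWOW
After move 2 (R): R=YYRR U=WGRG F=GOGY D=OBYB B=RBWB
After move 3 (U): U=RWGG F=YYGY R=RBRR B=OWWB L=GOOW
After move 4 (F): F=GYYY U=RWWO R=GBGR D=RRYB L=GOOB
Query: B face = OWWB

Answer: O W W B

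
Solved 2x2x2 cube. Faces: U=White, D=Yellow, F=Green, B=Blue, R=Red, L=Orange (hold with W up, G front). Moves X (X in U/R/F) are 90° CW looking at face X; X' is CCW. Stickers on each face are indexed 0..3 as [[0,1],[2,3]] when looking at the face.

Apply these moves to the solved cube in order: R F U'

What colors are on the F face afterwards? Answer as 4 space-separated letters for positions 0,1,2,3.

After move 1 (R): R=RRRR U=WGWG F=GYGY D=YBYB B=WBWB
After move 2 (F): F=GGYY U=WGOO R=WRGR D=RRYB L=OYOB
After move 3 (U'): U=GOWO F=OYYY R=GGGR B=WRWB L=WBOB
Query: F face = OYYY

Answer: O Y Y Y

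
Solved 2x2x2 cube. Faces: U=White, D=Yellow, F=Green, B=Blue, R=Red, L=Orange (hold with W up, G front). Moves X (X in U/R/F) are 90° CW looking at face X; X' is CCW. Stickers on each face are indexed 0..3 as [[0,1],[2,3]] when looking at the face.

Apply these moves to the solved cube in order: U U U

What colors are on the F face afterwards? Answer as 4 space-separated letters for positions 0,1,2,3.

After move 1 (U): U=WWWW F=RRGG R=BBRR B=OOBB L=GGOO
After move 2 (U): U=WWWW F=BBGG R=OORR B=GGBB L=RROO
After move 3 (U): U=WWWW F=OOGG R=GGRR B=RRBB L=BBOO
Query: F face = OOGG

Answer: O O G G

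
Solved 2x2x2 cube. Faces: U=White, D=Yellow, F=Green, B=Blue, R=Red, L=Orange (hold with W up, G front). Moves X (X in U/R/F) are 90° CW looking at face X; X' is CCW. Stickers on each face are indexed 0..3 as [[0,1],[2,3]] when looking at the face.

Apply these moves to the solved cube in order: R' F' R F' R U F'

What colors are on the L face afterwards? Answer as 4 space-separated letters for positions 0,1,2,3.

After move 1 (R'): R=RRRR U=WBWB F=GWGW D=YGYG B=YBYB
After move 2 (F'): F=WWGG U=WBRR R=GRYR D=OOYG L=OBOW
After move 3 (R): R=YGRR U=WWRG F=WOGG D=OYYY B=RBBB
After move 4 (F'): F=OGWG U=WWYR R=YGOR D=BWYY L=OGOR
After move 5 (R): R=OYRG U=WGYG F=OWWY D=BBYR B=RBWB
After move 6 (U): U=YWGG F=OYWY R=RBRG B=OGWB L=OWOR
After move 7 (F'): F=YYOW U=YWRR R=BBBG D=WRYR L=OGOG
Query: L face = OGOG

Answer: O G O G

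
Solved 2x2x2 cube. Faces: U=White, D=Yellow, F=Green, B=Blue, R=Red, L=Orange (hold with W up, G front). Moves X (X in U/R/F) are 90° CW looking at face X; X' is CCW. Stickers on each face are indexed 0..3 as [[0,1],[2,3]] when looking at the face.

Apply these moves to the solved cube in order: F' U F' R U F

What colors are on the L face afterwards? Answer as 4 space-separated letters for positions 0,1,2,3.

Answer: R G O B

Derivation:
After move 1 (F'): F=GGGG U=WWRR R=YRYR D=OOYY L=OWOW
After move 2 (U): U=RWRW F=YRGG R=BBYR B=OWBB L=GGOW
After move 3 (F'): F=RGYG U=RWBY R=OBOR D=GWYY L=GWOR
After move 4 (R): R=OORB U=RGBG F=RWYY D=GBYO B=YWWB
After move 5 (U): U=BRGG F=OOYY R=YWRB B=GWWB L=RWOR
After move 6 (F): F=YOYO U=BRRW R=GWGB D=RYYO L=RGOB
Query: L face = RGOB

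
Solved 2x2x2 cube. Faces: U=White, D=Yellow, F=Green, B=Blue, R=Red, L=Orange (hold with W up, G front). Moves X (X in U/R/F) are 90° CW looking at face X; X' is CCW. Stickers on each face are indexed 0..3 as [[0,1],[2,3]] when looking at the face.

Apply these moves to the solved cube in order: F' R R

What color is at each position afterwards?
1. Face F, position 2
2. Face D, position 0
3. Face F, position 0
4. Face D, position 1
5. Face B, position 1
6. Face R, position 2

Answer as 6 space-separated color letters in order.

Answer: G O G W B R

Derivation:
After move 1 (F'): F=GGGG U=WWRR R=YRYR D=OOYY L=OWOW
After move 2 (R): R=YYRR U=WGRG F=GOGY D=OBYB B=RBWB
After move 3 (R): R=RYRY U=WORY F=GBGB D=OWYR B=GBGB
Query 1: F[2] = G
Query 2: D[0] = O
Query 3: F[0] = G
Query 4: D[1] = W
Query 5: B[1] = B
Query 6: R[2] = R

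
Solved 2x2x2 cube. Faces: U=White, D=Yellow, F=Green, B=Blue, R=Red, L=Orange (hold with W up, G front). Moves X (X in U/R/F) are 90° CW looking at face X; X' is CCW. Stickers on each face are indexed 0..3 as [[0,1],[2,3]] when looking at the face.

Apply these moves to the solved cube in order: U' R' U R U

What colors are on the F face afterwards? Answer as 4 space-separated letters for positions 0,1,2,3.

Answer: G Y G G

Derivation:
After move 1 (U'): U=WWWW F=OOGG R=GGRR B=RRBB L=BBOO
After move 2 (R'): R=GRGR U=WBWR F=OWGW D=YOYG B=YRYB
After move 3 (U): U=WWRB F=GRGW R=YRGR B=BBYB L=OWOO
After move 4 (R): R=GYRR U=WRRW F=GOGG D=YYYB B=BBWB
After move 5 (U): U=RWWR F=GYGG R=BBRR B=OWWB L=GOOO
Query: F face = GYGG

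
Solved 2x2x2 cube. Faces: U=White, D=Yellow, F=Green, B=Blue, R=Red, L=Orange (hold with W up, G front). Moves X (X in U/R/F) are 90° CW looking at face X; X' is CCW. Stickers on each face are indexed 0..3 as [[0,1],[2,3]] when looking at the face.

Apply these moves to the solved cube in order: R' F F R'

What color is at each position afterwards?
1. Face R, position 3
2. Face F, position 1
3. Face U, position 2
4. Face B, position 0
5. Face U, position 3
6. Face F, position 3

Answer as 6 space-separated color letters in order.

After move 1 (R'): R=RRRR U=WBWB F=GWGW D=YGYG B=YBYB
After move 2 (F): F=GGWW U=WBOO R=WRBR D=RRYG L=OYOG
After move 3 (F): F=WGWG U=WBGY R=OROR D=BWYG L=OROR
After move 4 (R'): R=RROO U=WYGY F=WBWY D=BGYG B=GBWB
Query 1: R[3] = O
Query 2: F[1] = B
Query 3: U[2] = G
Query 4: B[0] = G
Query 5: U[3] = Y
Query 6: F[3] = Y

Answer: O B G G Y Y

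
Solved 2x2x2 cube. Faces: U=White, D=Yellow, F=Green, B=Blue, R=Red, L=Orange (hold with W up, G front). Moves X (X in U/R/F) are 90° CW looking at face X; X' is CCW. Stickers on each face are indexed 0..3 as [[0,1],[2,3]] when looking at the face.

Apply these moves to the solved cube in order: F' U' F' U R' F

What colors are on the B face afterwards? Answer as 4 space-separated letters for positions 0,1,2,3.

After move 1 (F'): F=GGGG U=WWRR R=YRYR D=OOYY L=OWOW
After move 2 (U'): U=WRWR F=OWGG R=GGYR B=YRBB L=BBOW
After move 3 (F'): F=WGOG U=WRGY R=OGOR D=BWYY L=BROW
After move 4 (U): U=GWYR F=OGOG R=YROR B=BRBB L=WGOW
After move 5 (R'): R=RRYO U=GBYB F=OWOR D=BGYG B=YRWB
After move 6 (F): F=OORW U=GBWG R=YRBO D=YRYG L=WBOG
Query: B face = YRWB

Answer: Y R W B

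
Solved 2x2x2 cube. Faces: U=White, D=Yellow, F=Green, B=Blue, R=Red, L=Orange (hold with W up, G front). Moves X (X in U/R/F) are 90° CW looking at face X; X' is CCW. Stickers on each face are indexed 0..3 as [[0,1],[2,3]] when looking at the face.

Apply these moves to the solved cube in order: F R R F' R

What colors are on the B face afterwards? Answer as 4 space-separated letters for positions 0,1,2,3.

After move 1 (F): F=GGGG U=WWOO R=WRWR D=RRYY L=OYOY
After move 2 (R): R=WWRR U=WGOG F=GRGY D=RBYB B=OBWB
After move 3 (R): R=RWRW U=WROY F=GBGB D=RWYO B=GBGB
After move 4 (F'): F=BBGG U=WRRR R=WWRW D=YYYO L=OYOO
After move 5 (R): R=RWWW U=WBRG F=BYGO D=YGYG B=RBRB
Query: B face = RBRB

Answer: R B R B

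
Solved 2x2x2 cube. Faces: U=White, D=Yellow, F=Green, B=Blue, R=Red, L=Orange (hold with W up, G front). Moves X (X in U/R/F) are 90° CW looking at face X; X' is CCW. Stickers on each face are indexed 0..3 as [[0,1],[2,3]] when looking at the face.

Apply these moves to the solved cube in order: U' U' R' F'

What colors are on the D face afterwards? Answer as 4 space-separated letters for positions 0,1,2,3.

Answer: R O Y G

Derivation:
After move 1 (U'): U=WWWW F=OOGG R=GGRR B=RRBB L=BBOO
After move 2 (U'): U=WWWW F=BBGG R=OORR B=GGBB L=RROO
After move 3 (R'): R=OROR U=WBWG F=BWGW D=YBYG B=YGYB
After move 4 (F'): F=WWBG U=WBOO R=BRYR D=ROYG L=RGOW
Query: D face = ROYG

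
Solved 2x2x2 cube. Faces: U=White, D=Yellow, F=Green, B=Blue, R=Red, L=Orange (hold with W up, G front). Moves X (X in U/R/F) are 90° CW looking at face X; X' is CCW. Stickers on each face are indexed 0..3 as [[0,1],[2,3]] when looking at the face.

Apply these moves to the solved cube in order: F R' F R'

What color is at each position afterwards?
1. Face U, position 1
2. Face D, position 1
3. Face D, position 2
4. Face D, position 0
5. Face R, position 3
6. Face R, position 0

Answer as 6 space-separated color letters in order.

After move 1 (F): F=GGGG U=WWOO R=WRWR D=RRYY L=OYOY
After move 2 (R'): R=RRWW U=WBOB F=GWGO D=RGYG B=YBRB
After move 3 (F): F=GGOW U=WBYY R=ORBW D=WRYG L=OROG
After move 4 (R'): R=RWOB U=WRYY F=GBOY D=WGYW B=GBRB
Query 1: U[1] = R
Query 2: D[1] = G
Query 3: D[2] = Y
Query 4: D[0] = W
Query 5: R[3] = B
Query 6: R[0] = R

Answer: R G Y W B R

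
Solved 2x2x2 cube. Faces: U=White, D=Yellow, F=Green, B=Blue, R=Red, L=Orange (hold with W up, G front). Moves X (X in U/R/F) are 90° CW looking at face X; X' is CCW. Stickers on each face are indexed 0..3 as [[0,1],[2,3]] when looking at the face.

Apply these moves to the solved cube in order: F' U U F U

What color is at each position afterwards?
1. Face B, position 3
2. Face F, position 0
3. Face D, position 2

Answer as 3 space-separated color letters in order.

Answer: B W Y

Derivation:
After move 1 (F'): F=GGGG U=WWRR R=YRYR D=OOYY L=OWOW
After move 2 (U): U=RWRW F=YRGG R=BBYR B=OWBB L=GGOW
After move 3 (U): U=RRWW F=BBGG R=OWYR B=GGBB L=YROW
After move 4 (F): F=GBGB U=RRWR R=WWWR D=YOYY L=YOOO
After move 5 (U): U=WRRR F=WWGB R=GGWR B=YOBB L=GBOO
Query 1: B[3] = B
Query 2: F[0] = W
Query 3: D[2] = Y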